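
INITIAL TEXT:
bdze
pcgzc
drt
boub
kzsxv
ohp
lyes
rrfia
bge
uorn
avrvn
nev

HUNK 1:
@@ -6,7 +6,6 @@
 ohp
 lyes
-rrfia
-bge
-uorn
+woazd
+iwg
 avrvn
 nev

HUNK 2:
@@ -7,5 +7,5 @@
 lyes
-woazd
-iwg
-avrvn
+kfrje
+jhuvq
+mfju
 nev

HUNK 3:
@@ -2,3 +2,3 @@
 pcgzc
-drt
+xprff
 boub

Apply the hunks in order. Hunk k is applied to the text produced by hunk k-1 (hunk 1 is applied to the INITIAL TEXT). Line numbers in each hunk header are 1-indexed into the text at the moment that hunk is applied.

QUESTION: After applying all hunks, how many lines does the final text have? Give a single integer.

Answer: 11

Derivation:
Hunk 1: at line 6 remove [rrfia,bge,uorn] add [woazd,iwg] -> 11 lines: bdze pcgzc drt boub kzsxv ohp lyes woazd iwg avrvn nev
Hunk 2: at line 7 remove [woazd,iwg,avrvn] add [kfrje,jhuvq,mfju] -> 11 lines: bdze pcgzc drt boub kzsxv ohp lyes kfrje jhuvq mfju nev
Hunk 3: at line 2 remove [drt] add [xprff] -> 11 lines: bdze pcgzc xprff boub kzsxv ohp lyes kfrje jhuvq mfju nev
Final line count: 11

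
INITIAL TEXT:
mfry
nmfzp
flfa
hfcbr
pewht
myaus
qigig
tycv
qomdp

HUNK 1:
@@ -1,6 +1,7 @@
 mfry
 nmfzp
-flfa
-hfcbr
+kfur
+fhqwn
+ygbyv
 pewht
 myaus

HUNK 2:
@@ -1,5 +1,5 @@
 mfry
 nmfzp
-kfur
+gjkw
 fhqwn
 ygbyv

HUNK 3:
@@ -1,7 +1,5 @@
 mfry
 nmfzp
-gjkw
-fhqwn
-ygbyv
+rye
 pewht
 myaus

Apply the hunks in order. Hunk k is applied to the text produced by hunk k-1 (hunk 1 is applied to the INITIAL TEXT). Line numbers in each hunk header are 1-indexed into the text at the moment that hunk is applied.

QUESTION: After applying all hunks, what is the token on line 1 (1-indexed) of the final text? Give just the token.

Hunk 1: at line 1 remove [flfa,hfcbr] add [kfur,fhqwn,ygbyv] -> 10 lines: mfry nmfzp kfur fhqwn ygbyv pewht myaus qigig tycv qomdp
Hunk 2: at line 1 remove [kfur] add [gjkw] -> 10 lines: mfry nmfzp gjkw fhqwn ygbyv pewht myaus qigig tycv qomdp
Hunk 3: at line 1 remove [gjkw,fhqwn,ygbyv] add [rye] -> 8 lines: mfry nmfzp rye pewht myaus qigig tycv qomdp
Final line 1: mfry

Answer: mfry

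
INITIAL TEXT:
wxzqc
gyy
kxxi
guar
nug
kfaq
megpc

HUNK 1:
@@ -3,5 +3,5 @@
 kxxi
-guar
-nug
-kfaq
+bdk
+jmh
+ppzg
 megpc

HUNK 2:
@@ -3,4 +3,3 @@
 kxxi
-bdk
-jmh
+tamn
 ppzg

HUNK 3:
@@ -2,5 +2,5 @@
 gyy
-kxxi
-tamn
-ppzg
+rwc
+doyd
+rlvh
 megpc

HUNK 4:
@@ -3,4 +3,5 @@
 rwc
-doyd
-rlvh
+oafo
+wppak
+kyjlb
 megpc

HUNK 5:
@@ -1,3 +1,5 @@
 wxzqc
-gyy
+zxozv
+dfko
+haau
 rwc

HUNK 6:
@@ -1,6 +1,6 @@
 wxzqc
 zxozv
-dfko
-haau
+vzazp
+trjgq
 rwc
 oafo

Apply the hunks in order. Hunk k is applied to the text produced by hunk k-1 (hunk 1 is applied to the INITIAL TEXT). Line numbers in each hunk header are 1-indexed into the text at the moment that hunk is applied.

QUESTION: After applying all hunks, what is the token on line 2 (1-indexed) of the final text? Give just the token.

Hunk 1: at line 3 remove [guar,nug,kfaq] add [bdk,jmh,ppzg] -> 7 lines: wxzqc gyy kxxi bdk jmh ppzg megpc
Hunk 2: at line 3 remove [bdk,jmh] add [tamn] -> 6 lines: wxzqc gyy kxxi tamn ppzg megpc
Hunk 3: at line 2 remove [kxxi,tamn,ppzg] add [rwc,doyd,rlvh] -> 6 lines: wxzqc gyy rwc doyd rlvh megpc
Hunk 4: at line 3 remove [doyd,rlvh] add [oafo,wppak,kyjlb] -> 7 lines: wxzqc gyy rwc oafo wppak kyjlb megpc
Hunk 5: at line 1 remove [gyy] add [zxozv,dfko,haau] -> 9 lines: wxzqc zxozv dfko haau rwc oafo wppak kyjlb megpc
Hunk 6: at line 1 remove [dfko,haau] add [vzazp,trjgq] -> 9 lines: wxzqc zxozv vzazp trjgq rwc oafo wppak kyjlb megpc
Final line 2: zxozv

Answer: zxozv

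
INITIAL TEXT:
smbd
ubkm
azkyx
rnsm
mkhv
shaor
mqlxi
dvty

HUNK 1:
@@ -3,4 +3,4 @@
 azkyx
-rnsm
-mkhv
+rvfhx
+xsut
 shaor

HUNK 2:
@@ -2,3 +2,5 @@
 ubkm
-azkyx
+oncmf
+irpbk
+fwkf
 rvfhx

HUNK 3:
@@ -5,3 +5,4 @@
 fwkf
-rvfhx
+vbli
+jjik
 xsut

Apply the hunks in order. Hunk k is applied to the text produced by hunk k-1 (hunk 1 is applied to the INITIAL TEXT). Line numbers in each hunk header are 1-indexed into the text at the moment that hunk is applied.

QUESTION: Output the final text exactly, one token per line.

Hunk 1: at line 3 remove [rnsm,mkhv] add [rvfhx,xsut] -> 8 lines: smbd ubkm azkyx rvfhx xsut shaor mqlxi dvty
Hunk 2: at line 2 remove [azkyx] add [oncmf,irpbk,fwkf] -> 10 lines: smbd ubkm oncmf irpbk fwkf rvfhx xsut shaor mqlxi dvty
Hunk 3: at line 5 remove [rvfhx] add [vbli,jjik] -> 11 lines: smbd ubkm oncmf irpbk fwkf vbli jjik xsut shaor mqlxi dvty

Answer: smbd
ubkm
oncmf
irpbk
fwkf
vbli
jjik
xsut
shaor
mqlxi
dvty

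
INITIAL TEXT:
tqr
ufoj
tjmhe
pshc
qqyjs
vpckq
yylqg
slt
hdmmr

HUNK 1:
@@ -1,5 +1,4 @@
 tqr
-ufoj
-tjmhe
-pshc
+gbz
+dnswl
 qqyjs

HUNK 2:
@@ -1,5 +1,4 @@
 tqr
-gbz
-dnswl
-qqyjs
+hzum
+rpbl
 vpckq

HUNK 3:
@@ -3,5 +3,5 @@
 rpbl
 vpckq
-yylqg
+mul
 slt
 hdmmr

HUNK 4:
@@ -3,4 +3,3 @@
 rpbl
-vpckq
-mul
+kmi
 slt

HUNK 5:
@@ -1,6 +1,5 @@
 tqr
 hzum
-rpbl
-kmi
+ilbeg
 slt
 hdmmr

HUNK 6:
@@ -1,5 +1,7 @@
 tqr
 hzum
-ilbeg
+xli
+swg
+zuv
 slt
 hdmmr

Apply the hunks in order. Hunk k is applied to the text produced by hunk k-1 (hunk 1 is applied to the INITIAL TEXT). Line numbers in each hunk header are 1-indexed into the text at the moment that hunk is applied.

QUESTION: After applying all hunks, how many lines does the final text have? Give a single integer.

Hunk 1: at line 1 remove [ufoj,tjmhe,pshc] add [gbz,dnswl] -> 8 lines: tqr gbz dnswl qqyjs vpckq yylqg slt hdmmr
Hunk 2: at line 1 remove [gbz,dnswl,qqyjs] add [hzum,rpbl] -> 7 lines: tqr hzum rpbl vpckq yylqg slt hdmmr
Hunk 3: at line 3 remove [yylqg] add [mul] -> 7 lines: tqr hzum rpbl vpckq mul slt hdmmr
Hunk 4: at line 3 remove [vpckq,mul] add [kmi] -> 6 lines: tqr hzum rpbl kmi slt hdmmr
Hunk 5: at line 1 remove [rpbl,kmi] add [ilbeg] -> 5 lines: tqr hzum ilbeg slt hdmmr
Hunk 6: at line 1 remove [ilbeg] add [xli,swg,zuv] -> 7 lines: tqr hzum xli swg zuv slt hdmmr
Final line count: 7

Answer: 7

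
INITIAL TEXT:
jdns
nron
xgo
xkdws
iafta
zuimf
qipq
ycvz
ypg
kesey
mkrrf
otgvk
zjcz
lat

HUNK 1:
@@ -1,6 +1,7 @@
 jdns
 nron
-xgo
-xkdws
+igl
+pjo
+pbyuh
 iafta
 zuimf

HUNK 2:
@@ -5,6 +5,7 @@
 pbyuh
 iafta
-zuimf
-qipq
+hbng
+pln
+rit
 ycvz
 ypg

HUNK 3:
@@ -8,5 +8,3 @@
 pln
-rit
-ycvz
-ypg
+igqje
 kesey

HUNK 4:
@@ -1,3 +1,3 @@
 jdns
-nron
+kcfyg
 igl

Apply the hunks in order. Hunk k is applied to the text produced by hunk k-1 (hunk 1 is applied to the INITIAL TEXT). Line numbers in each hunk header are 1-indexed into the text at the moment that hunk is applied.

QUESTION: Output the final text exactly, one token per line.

Answer: jdns
kcfyg
igl
pjo
pbyuh
iafta
hbng
pln
igqje
kesey
mkrrf
otgvk
zjcz
lat

Derivation:
Hunk 1: at line 1 remove [xgo,xkdws] add [igl,pjo,pbyuh] -> 15 lines: jdns nron igl pjo pbyuh iafta zuimf qipq ycvz ypg kesey mkrrf otgvk zjcz lat
Hunk 2: at line 5 remove [zuimf,qipq] add [hbng,pln,rit] -> 16 lines: jdns nron igl pjo pbyuh iafta hbng pln rit ycvz ypg kesey mkrrf otgvk zjcz lat
Hunk 3: at line 8 remove [rit,ycvz,ypg] add [igqje] -> 14 lines: jdns nron igl pjo pbyuh iafta hbng pln igqje kesey mkrrf otgvk zjcz lat
Hunk 4: at line 1 remove [nron] add [kcfyg] -> 14 lines: jdns kcfyg igl pjo pbyuh iafta hbng pln igqje kesey mkrrf otgvk zjcz lat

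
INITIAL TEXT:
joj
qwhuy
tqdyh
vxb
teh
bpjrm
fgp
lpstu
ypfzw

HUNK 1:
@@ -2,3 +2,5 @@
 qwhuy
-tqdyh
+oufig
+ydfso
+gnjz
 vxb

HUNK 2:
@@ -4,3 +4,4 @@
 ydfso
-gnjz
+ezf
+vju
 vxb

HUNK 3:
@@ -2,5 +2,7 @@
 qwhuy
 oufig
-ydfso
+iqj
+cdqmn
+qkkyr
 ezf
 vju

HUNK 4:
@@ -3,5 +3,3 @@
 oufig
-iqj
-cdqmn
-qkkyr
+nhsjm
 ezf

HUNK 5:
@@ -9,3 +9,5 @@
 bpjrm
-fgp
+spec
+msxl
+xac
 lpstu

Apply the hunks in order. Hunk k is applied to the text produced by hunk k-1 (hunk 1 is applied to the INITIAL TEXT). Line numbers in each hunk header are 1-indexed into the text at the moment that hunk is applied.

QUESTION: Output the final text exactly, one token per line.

Answer: joj
qwhuy
oufig
nhsjm
ezf
vju
vxb
teh
bpjrm
spec
msxl
xac
lpstu
ypfzw

Derivation:
Hunk 1: at line 2 remove [tqdyh] add [oufig,ydfso,gnjz] -> 11 lines: joj qwhuy oufig ydfso gnjz vxb teh bpjrm fgp lpstu ypfzw
Hunk 2: at line 4 remove [gnjz] add [ezf,vju] -> 12 lines: joj qwhuy oufig ydfso ezf vju vxb teh bpjrm fgp lpstu ypfzw
Hunk 3: at line 2 remove [ydfso] add [iqj,cdqmn,qkkyr] -> 14 lines: joj qwhuy oufig iqj cdqmn qkkyr ezf vju vxb teh bpjrm fgp lpstu ypfzw
Hunk 4: at line 3 remove [iqj,cdqmn,qkkyr] add [nhsjm] -> 12 lines: joj qwhuy oufig nhsjm ezf vju vxb teh bpjrm fgp lpstu ypfzw
Hunk 5: at line 9 remove [fgp] add [spec,msxl,xac] -> 14 lines: joj qwhuy oufig nhsjm ezf vju vxb teh bpjrm spec msxl xac lpstu ypfzw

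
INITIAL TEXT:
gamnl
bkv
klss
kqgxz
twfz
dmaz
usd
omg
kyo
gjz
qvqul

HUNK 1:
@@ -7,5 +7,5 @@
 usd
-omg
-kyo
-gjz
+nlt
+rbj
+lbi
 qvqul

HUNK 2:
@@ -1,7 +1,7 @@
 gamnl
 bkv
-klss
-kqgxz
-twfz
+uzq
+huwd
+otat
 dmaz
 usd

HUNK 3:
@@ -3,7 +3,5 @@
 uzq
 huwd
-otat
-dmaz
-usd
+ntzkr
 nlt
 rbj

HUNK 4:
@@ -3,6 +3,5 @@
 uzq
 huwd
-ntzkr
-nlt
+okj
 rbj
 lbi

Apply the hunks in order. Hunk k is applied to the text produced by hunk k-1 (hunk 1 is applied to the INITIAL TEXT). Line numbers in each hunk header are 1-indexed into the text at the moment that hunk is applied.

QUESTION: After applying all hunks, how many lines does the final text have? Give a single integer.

Answer: 8

Derivation:
Hunk 1: at line 7 remove [omg,kyo,gjz] add [nlt,rbj,lbi] -> 11 lines: gamnl bkv klss kqgxz twfz dmaz usd nlt rbj lbi qvqul
Hunk 2: at line 1 remove [klss,kqgxz,twfz] add [uzq,huwd,otat] -> 11 lines: gamnl bkv uzq huwd otat dmaz usd nlt rbj lbi qvqul
Hunk 3: at line 3 remove [otat,dmaz,usd] add [ntzkr] -> 9 lines: gamnl bkv uzq huwd ntzkr nlt rbj lbi qvqul
Hunk 4: at line 3 remove [ntzkr,nlt] add [okj] -> 8 lines: gamnl bkv uzq huwd okj rbj lbi qvqul
Final line count: 8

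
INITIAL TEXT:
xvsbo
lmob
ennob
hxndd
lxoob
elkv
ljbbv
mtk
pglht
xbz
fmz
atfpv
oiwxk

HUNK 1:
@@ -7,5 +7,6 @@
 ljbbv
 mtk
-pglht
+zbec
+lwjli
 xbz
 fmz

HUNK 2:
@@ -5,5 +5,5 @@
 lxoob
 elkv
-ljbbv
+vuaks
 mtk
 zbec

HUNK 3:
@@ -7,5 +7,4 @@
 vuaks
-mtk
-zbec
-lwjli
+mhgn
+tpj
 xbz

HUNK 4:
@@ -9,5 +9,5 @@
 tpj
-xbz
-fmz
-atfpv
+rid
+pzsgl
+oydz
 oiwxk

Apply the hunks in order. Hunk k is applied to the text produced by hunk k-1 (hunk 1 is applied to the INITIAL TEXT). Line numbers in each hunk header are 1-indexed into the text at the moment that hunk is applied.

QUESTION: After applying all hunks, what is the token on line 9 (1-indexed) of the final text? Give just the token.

Answer: tpj

Derivation:
Hunk 1: at line 7 remove [pglht] add [zbec,lwjli] -> 14 lines: xvsbo lmob ennob hxndd lxoob elkv ljbbv mtk zbec lwjli xbz fmz atfpv oiwxk
Hunk 2: at line 5 remove [ljbbv] add [vuaks] -> 14 lines: xvsbo lmob ennob hxndd lxoob elkv vuaks mtk zbec lwjli xbz fmz atfpv oiwxk
Hunk 3: at line 7 remove [mtk,zbec,lwjli] add [mhgn,tpj] -> 13 lines: xvsbo lmob ennob hxndd lxoob elkv vuaks mhgn tpj xbz fmz atfpv oiwxk
Hunk 4: at line 9 remove [xbz,fmz,atfpv] add [rid,pzsgl,oydz] -> 13 lines: xvsbo lmob ennob hxndd lxoob elkv vuaks mhgn tpj rid pzsgl oydz oiwxk
Final line 9: tpj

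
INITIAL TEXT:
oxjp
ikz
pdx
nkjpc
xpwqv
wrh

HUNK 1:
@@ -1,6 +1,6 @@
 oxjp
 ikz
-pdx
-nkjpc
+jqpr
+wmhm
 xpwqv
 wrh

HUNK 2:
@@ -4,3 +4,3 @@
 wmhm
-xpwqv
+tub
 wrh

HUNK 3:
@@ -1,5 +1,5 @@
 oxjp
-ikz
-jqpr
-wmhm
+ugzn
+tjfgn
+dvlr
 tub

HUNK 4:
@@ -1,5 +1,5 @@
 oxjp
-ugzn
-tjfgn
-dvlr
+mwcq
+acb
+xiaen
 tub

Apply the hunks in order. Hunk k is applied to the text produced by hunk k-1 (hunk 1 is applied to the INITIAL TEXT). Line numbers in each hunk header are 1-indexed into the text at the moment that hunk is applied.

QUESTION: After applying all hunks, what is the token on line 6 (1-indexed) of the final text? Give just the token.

Answer: wrh

Derivation:
Hunk 1: at line 1 remove [pdx,nkjpc] add [jqpr,wmhm] -> 6 lines: oxjp ikz jqpr wmhm xpwqv wrh
Hunk 2: at line 4 remove [xpwqv] add [tub] -> 6 lines: oxjp ikz jqpr wmhm tub wrh
Hunk 3: at line 1 remove [ikz,jqpr,wmhm] add [ugzn,tjfgn,dvlr] -> 6 lines: oxjp ugzn tjfgn dvlr tub wrh
Hunk 4: at line 1 remove [ugzn,tjfgn,dvlr] add [mwcq,acb,xiaen] -> 6 lines: oxjp mwcq acb xiaen tub wrh
Final line 6: wrh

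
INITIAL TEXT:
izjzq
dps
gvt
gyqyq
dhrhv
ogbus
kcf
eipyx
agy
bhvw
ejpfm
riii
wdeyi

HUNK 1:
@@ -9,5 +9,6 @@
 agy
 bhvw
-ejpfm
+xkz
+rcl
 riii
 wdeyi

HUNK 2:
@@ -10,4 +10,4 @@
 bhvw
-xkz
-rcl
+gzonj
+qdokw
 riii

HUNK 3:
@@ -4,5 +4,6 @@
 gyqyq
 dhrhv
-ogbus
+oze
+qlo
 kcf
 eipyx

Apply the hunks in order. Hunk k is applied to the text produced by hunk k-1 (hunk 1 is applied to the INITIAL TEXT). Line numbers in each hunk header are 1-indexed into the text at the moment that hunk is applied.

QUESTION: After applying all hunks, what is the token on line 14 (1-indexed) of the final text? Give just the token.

Hunk 1: at line 9 remove [ejpfm] add [xkz,rcl] -> 14 lines: izjzq dps gvt gyqyq dhrhv ogbus kcf eipyx agy bhvw xkz rcl riii wdeyi
Hunk 2: at line 10 remove [xkz,rcl] add [gzonj,qdokw] -> 14 lines: izjzq dps gvt gyqyq dhrhv ogbus kcf eipyx agy bhvw gzonj qdokw riii wdeyi
Hunk 3: at line 4 remove [ogbus] add [oze,qlo] -> 15 lines: izjzq dps gvt gyqyq dhrhv oze qlo kcf eipyx agy bhvw gzonj qdokw riii wdeyi
Final line 14: riii

Answer: riii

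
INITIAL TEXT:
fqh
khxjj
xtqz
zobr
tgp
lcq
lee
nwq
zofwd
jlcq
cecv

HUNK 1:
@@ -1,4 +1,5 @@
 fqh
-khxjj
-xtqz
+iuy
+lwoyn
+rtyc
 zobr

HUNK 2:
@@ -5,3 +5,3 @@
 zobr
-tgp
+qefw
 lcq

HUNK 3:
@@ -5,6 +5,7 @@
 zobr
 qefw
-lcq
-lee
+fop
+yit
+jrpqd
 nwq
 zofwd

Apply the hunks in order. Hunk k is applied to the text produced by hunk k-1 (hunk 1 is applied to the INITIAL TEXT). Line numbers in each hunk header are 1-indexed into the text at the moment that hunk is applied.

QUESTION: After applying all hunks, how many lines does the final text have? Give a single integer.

Hunk 1: at line 1 remove [khxjj,xtqz] add [iuy,lwoyn,rtyc] -> 12 lines: fqh iuy lwoyn rtyc zobr tgp lcq lee nwq zofwd jlcq cecv
Hunk 2: at line 5 remove [tgp] add [qefw] -> 12 lines: fqh iuy lwoyn rtyc zobr qefw lcq lee nwq zofwd jlcq cecv
Hunk 3: at line 5 remove [lcq,lee] add [fop,yit,jrpqd] -> 13 lines: fqh iuy lwoyn rtyc zobr qefw fop yit jrpqd nwq zofwd jlcq cecv
Final line count: 13

Answer: 13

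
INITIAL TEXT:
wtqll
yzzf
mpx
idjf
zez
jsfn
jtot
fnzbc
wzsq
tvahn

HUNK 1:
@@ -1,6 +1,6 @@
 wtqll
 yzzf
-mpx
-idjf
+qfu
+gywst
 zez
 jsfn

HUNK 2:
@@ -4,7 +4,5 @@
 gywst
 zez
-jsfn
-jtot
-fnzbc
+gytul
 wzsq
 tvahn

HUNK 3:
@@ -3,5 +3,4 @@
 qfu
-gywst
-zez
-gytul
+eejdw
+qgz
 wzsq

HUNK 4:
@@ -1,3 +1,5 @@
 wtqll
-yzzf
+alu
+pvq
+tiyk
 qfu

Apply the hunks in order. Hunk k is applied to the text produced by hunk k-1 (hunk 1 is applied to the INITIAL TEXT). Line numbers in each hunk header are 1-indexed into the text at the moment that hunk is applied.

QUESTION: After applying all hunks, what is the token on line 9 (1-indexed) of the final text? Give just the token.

Hunk 1: at line 1 remove [mpx,idjf] add [qfu,gywst] -> 10 lines: wtqll yzzf qfu gywst zez jsfn jtot fnzbc wzsq tvahn
Hunk 2: at line 4 remove [jsfn,jtot,fnzbc] add [gytul] -> 8 lines: wtqll yzzf qfu gywst zez gytul wzsq tvahn
Hunk 3: at line 3 remove [gywst,zez,gytul] add [eejdw,qgz] -> 7 lines: wtqll yzzf qfu eejdw qgz wzsq tvahn
Hunk 4: at line 1 remove [yzzf] add [alu,pvq,tiyk] -> 9 lines: wtqll alu pvq tiyk qfu eejdw qgz wzsq tvahn
Final line 9: tvahn

Answer: tvahn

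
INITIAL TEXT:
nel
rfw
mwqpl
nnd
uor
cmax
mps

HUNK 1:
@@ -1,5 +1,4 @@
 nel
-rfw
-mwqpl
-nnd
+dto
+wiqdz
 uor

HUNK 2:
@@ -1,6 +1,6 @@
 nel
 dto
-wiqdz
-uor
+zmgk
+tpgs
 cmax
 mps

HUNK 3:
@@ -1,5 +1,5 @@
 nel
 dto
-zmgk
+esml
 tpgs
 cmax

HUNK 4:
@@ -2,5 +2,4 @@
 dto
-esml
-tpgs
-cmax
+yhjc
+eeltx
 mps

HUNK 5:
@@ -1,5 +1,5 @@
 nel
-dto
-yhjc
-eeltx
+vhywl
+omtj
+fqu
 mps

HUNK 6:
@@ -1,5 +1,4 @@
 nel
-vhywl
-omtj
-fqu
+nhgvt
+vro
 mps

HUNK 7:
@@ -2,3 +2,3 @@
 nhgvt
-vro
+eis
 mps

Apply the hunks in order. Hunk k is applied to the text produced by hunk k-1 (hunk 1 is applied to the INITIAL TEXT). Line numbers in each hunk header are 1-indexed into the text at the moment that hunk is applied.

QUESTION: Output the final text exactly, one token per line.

Hunk 1: at line 1 remove [rfw,mwqpl,nnd] add [dto,wiqdz] -> 6 lines: nel dto wiqdz uor cmax mps
Hunk 2: at line 1 remove [wiqdz,uor] add [zmgk,tpgs] -> 6 lines: nel dto zmgk tpgs cmax mps
Hunk 3: at line 1 remove [zmgk] add [esml] -> 6 lines: nel dto esml tpgs cmax mps
Hunk 4: at line 2 remove [esml,tpgs,cmax] add [yhjc,eeltx] -> 5 lines: nel dto yhjc eeltx mps
Hunk 5: at line 1 remove [dto,yhjc,eeltx] add [vhywl,omtj,fqu] -> 5 lines: nel vhywl omtj fqu mps
Hunk 6: at line 1 remove [vhywl,omtj,fqu] add [nhgvt,vro] -> 4 lines: nel nhgvt vro mps
Hunk 7: at line 2 remove [vro] add [eis] -> 4 lines: nel nhgvt eis mps

Answer: nel
nhgvt
eis
mps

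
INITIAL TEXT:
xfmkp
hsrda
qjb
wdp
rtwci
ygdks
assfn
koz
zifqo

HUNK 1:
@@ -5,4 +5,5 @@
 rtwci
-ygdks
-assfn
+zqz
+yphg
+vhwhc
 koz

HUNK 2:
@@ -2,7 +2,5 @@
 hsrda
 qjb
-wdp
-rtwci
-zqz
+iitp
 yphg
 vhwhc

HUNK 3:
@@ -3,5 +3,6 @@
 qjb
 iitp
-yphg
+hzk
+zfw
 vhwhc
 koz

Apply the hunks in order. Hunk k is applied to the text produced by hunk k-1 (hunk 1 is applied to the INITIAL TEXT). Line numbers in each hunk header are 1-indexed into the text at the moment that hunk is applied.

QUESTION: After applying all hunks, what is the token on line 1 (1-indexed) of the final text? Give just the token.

Hunk 1: at line 5 remove [ygdks,assfn] add [zqz,yphg,vhwhc] -> 10 lines: xfmkp hsrda qjb wdp rtwci zqz yphg vhwhc koz zifqo
Hunk 2: at line 2 remove [wdp,rtwci,zqz] add [iitp] -> 8 lines: xfmkp hsrda qjb iitp yphg vhwhc koz zifqo
Hunk 3: at line 3 remove [yphg] add [hzk,zfw] -> 9 lines: xfmkp hsrda qjb iitp hzk zfw vhwhc koz zifqo
Final line 1: xfmkp

Answer: xfmkp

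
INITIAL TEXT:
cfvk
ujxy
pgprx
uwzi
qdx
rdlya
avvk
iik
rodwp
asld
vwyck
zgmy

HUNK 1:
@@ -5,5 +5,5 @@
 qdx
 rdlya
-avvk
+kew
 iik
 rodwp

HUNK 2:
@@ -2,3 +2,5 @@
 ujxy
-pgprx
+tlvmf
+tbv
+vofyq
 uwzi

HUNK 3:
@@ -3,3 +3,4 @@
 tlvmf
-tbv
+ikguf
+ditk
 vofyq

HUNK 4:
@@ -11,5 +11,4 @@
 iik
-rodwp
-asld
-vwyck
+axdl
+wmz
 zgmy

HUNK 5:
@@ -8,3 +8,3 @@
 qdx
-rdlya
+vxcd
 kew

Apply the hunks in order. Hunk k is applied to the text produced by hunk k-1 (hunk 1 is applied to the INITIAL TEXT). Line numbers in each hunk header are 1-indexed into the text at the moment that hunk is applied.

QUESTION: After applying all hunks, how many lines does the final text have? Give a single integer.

Answer: 14

Derivation:
Hunk 1: at line 5 remove [avvk] add [kew] -> 12 lines: cfvk ujxy pgprx uwzi qdx rdlya kew iik rodwp asld vwyck zgmy
Hunk 2: at line 2 remove [pgprx] add [tlvmf,tbv,vofyq] -> 14 lines: cfvk ujxy tlvmf tbv vofyq uwzi qdx rdlya kew iik rodwp asld vwyck zgmy
Hunk 3: at line 3 remove [tbv] add [ikguf,ditk] -> 15 lines: cfvk ujxy tlvmf ikguf ditk vofyq uwzi qdx rdlya kew iik rodwp asld vwyck zgmy
Hunk 4: at line 11 remove [rodwp,asld,vwyck] add [axdl,wmz] -> 14 lines: cfvk ujxy tlvmf ikguf ditk vofyq uwzi qdx rdlya kew iik axdl wmz zgmy
Hunk 5: at line 8 remove [rdlya] add [vxcd] -> 14 lines: cfvk ujxy tlvmf ikguf ditk vofyq uwzi qdx vxcd kew iik axdl wmz zgmy
Final line count: 14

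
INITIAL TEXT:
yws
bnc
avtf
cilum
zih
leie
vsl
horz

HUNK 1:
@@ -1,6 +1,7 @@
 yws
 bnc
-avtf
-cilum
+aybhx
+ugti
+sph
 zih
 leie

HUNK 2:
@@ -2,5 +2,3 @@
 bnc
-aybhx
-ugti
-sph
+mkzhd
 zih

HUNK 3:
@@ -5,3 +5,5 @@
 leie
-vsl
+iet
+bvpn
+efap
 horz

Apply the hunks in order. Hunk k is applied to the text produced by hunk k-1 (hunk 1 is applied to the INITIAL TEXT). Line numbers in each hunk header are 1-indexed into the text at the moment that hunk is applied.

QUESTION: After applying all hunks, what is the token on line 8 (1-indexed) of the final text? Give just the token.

Hunk 1: at line 1 remove [avtf,cilum] add [aybhx,ugti,sph] -> 9 lines: yws bnc aybhx ugti sph zih leie vsl horz
Hunk 2: at line 2 remove [aybhx,ugti,sph] add [mkzhd] -> 7 lines: yws bnc mkzhd zih leie vsl horz
Hunk 3: at line 5 remove [vsl] add [iet,bvpn,efap] -> 9 lines: yws bnc mkzhd zih leie iet bvpn efap horz
Final line 8: efap

Answer: efap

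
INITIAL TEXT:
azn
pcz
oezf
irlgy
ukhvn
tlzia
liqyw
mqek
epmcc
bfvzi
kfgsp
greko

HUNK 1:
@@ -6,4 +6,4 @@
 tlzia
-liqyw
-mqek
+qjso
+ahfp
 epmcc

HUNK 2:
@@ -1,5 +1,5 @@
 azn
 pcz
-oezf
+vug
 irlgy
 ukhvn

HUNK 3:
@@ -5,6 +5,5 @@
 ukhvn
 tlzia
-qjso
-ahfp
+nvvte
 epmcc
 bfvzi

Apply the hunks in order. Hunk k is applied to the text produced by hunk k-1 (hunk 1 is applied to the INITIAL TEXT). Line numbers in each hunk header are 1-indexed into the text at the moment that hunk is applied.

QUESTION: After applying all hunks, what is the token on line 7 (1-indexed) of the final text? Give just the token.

Hunk 1: at line 6 remove [liqyw,mqek] add [qjso,ahfp] -> 12 lines: azn pcz oezf irlgy ukhvn tlzia qjso ahfp epmcc bfvzi kfgsp greko
Hunk 2: at line 1 remove [oezf] add [vug] -> 12 lines: azn pcz vug irlgy ukhvn tlzia qjso ahfp epmcc bfvzi kfgsp greko
Hunk 3: at line 5 remove [qjso,ahfp] add [nvvte] -> 11 lines: azn pcz vug irlgy ukhvn tlzia nvvte epmcc bfvzi kfgsp greko
Final line 7: nvvte

Answer: nvvte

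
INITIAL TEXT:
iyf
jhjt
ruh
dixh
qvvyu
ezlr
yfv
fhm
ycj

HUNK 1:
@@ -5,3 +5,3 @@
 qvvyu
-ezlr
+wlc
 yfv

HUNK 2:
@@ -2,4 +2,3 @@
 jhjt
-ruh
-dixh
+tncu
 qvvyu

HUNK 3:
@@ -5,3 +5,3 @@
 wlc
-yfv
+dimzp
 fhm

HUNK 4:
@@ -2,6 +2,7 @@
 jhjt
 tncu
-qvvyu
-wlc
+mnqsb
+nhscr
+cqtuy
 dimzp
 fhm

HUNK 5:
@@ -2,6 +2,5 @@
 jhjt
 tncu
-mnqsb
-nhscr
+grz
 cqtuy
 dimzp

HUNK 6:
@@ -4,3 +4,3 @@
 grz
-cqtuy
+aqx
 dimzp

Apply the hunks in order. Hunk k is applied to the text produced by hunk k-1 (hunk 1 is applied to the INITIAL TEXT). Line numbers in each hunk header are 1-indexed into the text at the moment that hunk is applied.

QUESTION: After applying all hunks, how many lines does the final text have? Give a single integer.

Hunk 1: at line 5 remove [ezlr] add [wlc] -> 9 lines: iyf jhjt ruh dixh qvvyu wlc yfv fhm ycj
Hunk 2: at line 2 remove [ruh,dixh] add [tncu] -> 8 lines: iyf jhjt tncu qvvyu wlc yfv fhm ycj
Hunk 3: at line 5 remove [yfv] add [dimzp] -> 8 lines: iyf jhjt tncu qvvyu wlc dimzp fhm ycj
Hunk 4: at line 2 remove [qvvyu,wlc] add [mnqsb,nhscr,cqtuy] -> 9 lines: iyf jhjt tncu mnqsb nhscr cqtuy dimzp fhm ycj
Hunk 5: at line 2 remove [mnqsb,nhscr] add [grz] -> 8 lines: iyf jhjt tncu grz cqtuy dimzp fhm ycj
Hunk 6: at line 4 remove [cqtuy] add [aqx] -> 8 lines: iyf jhjt tncu grz aqx dimzp fhm ycj
Final line count: 8

Answer: 8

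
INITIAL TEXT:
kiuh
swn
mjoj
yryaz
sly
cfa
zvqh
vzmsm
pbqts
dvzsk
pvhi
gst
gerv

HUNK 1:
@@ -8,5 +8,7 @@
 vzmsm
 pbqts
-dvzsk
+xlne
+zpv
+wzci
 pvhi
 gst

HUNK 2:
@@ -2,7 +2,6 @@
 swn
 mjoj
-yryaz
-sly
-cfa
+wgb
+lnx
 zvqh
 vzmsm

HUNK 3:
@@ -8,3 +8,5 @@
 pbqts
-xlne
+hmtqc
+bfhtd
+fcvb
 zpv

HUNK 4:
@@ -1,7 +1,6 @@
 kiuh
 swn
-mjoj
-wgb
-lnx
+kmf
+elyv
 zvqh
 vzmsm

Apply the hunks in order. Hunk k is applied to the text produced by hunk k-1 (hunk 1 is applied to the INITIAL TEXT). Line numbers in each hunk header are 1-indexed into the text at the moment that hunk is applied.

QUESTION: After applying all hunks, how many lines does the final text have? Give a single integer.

Answer: 15

Derivation:
Hunk 1: at line 8 remove [dvzsk] add [xlne,zpv,wzci] -> 15 lines: kiuh swn mjoj yryaz sly cfa zvqh vzmsm pbqts xlne zpv wzci pvhi gst gerv
Hunk 2: at line 2 remove [yryaz,sly,cfa] add [wgb,lnx] -> 14 lines: kiuh swn mjoj wgb lnx zvqh vzmsm pbqts xlne zpv wzci pvhi gst gerv
Hunk 3: at line 8 remove [xlne] add [hmtqc,bfhtd,fcvb] -> 16 lines: kiuh swn mjoj wgb lnx zvqh vzmsm pbqts hmtqc bfhtd fcvb zpv wzci pvhi gst gerv
Hunk 4: at line 1 remove [mjoj,wgb,lnx] add [kmf,elyv] -> 15 lines: kiuh swn kmf elyv zvqh vzmsm pbqts hmtqc bfhtd fcvb zpv wzci pvhi gst gerv
Final line count: 15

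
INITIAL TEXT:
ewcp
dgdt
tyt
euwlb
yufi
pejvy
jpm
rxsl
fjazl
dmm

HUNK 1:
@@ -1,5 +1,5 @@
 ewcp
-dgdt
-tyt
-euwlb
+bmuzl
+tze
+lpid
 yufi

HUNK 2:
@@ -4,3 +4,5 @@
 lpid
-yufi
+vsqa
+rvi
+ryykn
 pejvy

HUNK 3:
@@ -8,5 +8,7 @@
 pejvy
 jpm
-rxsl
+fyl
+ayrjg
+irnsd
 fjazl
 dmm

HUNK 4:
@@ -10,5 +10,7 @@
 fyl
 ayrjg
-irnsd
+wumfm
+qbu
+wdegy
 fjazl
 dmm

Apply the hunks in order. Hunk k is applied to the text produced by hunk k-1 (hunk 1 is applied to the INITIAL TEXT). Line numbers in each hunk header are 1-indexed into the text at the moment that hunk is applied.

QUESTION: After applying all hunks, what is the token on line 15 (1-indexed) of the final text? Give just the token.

Answer: fjazl

Derivation:
Hunk 1: at line 1 remove [dgdt,tyt,euwlb] add [bmuzl,tze,lpid] -> 10 lines: ewcp bmuzl tze lpid yufi pejvy jpm rxsl fjazl dmm
Hunk 2: at line 4 remove [yufi] add [vsqa,rvi,ryykn] -> 12 lines: ewcp bmuzl tze lpid vsqa rvi ryykn pejvy jpm rxsl fjazl dmm
Hunk 3: at line 8 remove [rxsl] add [fyl,ayrjg,irnsd] -> 14 lines: ewcp bmuzl tze lpid vsqa rvi ryykn pejvy jpm fyl ayrjg irnsd fjazl dmm
Hunk 4: at line 10 remove [irnsd] add [wumfm,qbu,wdegy] -> 16 lines: ewcp bmuzl tze lpid vsqa rvi ryykn pejvy jpm fyl ayrjg wumfm qbu wdegy fjazl dmm
Final line 15: fjazl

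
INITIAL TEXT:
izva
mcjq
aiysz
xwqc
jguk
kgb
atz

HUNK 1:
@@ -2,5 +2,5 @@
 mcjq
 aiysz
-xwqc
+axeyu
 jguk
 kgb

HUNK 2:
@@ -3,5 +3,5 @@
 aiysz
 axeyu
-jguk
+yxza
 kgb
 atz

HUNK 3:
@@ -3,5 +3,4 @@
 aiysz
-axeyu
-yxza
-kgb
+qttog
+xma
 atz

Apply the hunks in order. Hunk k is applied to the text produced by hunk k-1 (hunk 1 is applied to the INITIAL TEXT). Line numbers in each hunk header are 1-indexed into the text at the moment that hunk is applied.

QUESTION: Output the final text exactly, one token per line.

Answer: izva
mcjq
aiysz
qttog
xma
atz

Derivation:
Hunk 1: at line 2 remove [xwqc] add [axeyu] -> 7 lines: izva mcjq aiysz axeyu jguk kgb atz
Hunk 2: at line 3 remove [jguk] add [yxza] -> 7 lines: izva mcjq aiysz axeyu yxza kgb atz
Hunk 3: at line 3 remove [axeyu,yxza,kgb] add [qttog,xma] -> 6 lines: izva mcjq aiysz qttog xma atz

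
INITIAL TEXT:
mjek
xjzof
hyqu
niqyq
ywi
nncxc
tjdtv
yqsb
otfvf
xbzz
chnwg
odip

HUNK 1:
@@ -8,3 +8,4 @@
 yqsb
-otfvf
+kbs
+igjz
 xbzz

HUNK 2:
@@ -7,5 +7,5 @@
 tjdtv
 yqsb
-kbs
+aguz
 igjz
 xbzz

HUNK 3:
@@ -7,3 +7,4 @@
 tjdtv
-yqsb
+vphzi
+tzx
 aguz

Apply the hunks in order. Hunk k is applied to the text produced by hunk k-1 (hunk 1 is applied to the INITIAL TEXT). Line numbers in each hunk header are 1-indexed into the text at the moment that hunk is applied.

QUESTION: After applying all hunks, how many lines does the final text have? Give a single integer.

Hunk 1: at line 8 remove [otfvf] add [kbs,igjz] -> 13 lines: mjek xjzof hyqu niqyq ywi nncxc tjdtv yqsb kbs igjz xbzz chnwg odip
Hunk 2: at line 7 remove [kbs] add [aguz] -> 13 lines: mjek xjzof hyqu niqyq ywi nncxc tjdtv yqsb aguz igjz xbzz chnwg odip
Hunk 3: at line 7 remove [yqsb] add [vphzi,tzx] -> 14 lines: mjek xjzof hyqu niqyq ywi nncxc tjdtv vphzi tzx aguz igjz xbzz chnwg odip
Final line count: 14

Answer: 14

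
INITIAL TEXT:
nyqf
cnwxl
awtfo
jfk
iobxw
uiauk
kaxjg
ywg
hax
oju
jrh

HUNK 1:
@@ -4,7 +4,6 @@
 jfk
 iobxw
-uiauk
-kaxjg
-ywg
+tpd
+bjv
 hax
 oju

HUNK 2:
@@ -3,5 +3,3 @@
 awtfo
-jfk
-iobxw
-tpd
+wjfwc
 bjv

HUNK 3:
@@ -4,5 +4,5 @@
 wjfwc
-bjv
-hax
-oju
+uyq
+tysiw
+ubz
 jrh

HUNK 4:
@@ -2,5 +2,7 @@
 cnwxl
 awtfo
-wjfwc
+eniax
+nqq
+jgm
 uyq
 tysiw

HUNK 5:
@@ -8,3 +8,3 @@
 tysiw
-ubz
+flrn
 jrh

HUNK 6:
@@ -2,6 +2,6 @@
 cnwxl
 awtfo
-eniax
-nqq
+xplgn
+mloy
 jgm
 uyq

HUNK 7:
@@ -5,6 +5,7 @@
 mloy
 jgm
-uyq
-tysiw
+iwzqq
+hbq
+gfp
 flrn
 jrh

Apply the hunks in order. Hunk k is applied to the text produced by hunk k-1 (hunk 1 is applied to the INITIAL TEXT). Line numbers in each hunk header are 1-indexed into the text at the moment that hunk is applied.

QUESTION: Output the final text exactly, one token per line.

Hunk 1: at line 4 remove [uiauk,kaxjg,ywg] add [tpd,bjv] -> 10 lines: nyqf cnwxl awtfo jfk iobxw tpd bjv hax oju jrh
Hunk 2: at line 3 remove [jfk,iobxw,tpd] add [wjfwc] -> 8 lines: nyqf cnwxl awtfo wjfwc bjv hax oju jrh
Hunk 3: at line 4 remove [bjv,hax,oju] add [uyq,tysiw,ubz] -> 8 lines: nyqf cnwxl awtfo wjfwc uyq tysiw ubz jrh
Hunk 4: at line 2 remove [wjfwc] add [eniax,nqq,jgm] -> 10 lines: nyqf cnwxl awtfo eniax nqq jgm uyq tysiw ubz jrh
Hunk 5: at line 8 remove [ubz] add [flrn] -> 10 lines: nyqf cnwxl awtfo eniax nqq jgm uyq tysiw flrn jrh
Hunk 6: at line 2 remove [eniax,nqq] add [xplgn,mloy] -> 10 lines: nyqf cnwxl awtfo xplgn mloy jgm uyq tysiw flrn jrh
Hunk 7: at line 5 remove [uyq,tysiw] add [iwzqq,hbq,gfp] -> 11 lines: nyqf cnwxl awtfo xplgn mloy jgm iwzqq hbq gfp flrn jrh

Answer: nyqf
cnwxl
awtfo
xplgn
mloy
jgm
iwzqq
hbq
gfp
flrn
jrh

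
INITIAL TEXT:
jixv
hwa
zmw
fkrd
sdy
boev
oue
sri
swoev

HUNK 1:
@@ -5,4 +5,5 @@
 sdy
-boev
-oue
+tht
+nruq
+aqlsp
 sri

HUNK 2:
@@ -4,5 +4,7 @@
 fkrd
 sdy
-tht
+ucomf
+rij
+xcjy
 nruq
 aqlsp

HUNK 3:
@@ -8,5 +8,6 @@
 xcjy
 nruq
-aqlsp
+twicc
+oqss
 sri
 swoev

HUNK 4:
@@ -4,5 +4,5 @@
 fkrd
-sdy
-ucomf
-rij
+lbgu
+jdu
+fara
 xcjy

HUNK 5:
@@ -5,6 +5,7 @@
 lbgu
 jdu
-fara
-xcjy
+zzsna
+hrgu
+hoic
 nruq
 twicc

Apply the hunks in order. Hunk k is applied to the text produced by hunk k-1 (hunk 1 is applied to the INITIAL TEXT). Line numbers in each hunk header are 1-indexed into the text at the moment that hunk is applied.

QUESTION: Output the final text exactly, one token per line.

Hunk 1: at line 5 remove [boev,oue] add [tht,nruq,aqlsp] -> 10 lines: jixv hwa zmw fkrd sdy tht nruq aqlsp sri swoev
Hunk 2: at line 4 remove [tht] add [ucomf,rij,xcjy] -> 12 lines: jixv hwa zmw fkrd sdy ucomf rij xcjy nruq aqlsp sri swoev
Hunk 3: at line 8 remove [aqlsp] add [twicc,oqss] -> 13 lines: jixv hwa zmw fkrd sdy ucomf rij xcjy nruq twicc oqss sri swoev
Hunk 4: at line 4 remove [sdy,ucomf,rij] add [lbgu,jdu,fara] -> 13 lines: jixv hwa zmw fkrd lbgu jdu fara xcjy nruq twicc oqss sri swoev
Hunk 5: at line 5 remove [fara,xcjy] add [zzsna,hrgu,hoic] -> 14 lines: jixv hwa zmw fkrd lbgu jdu zzsna hrgu hoic nruq twicc oqss sri swoev

Answer: jixv
hwa
zmw
fkrd
lbgu
jdu
zzsna
hrgu
hoic
nruq
twicc
oqss
sri
swoev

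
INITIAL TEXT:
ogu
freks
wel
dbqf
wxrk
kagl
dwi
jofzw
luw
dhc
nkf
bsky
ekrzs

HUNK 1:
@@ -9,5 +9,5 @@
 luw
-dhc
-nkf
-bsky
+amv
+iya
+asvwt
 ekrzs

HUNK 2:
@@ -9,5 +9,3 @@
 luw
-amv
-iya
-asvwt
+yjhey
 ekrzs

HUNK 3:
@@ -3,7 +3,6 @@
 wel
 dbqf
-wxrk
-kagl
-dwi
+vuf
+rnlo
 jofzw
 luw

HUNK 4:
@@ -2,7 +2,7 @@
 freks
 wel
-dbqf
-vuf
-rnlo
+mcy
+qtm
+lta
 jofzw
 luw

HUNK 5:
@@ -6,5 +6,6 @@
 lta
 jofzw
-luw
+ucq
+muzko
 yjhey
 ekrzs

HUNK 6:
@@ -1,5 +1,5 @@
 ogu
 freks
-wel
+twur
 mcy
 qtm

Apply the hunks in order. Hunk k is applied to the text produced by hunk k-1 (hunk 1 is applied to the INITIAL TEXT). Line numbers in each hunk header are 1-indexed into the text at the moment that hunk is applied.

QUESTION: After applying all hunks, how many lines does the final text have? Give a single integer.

Hunk 1: at line 9 remove [dhc,nkf,bsky] add [amv,iya,asvwt] -> 13 lines: ogu freks wel dbqf wxrk kagl dwi jofzw luw amv iya asvwt ekrzs
Hunk 2: at line 9 remove [amv,iya,asvwt] add [yjhey] -> 11 lines: ogu freks wel dbqf wxrk kagl dwi jofzw luw yjhey ekrzs
Hunk 3: at line 3 remove [wxrk,kagl,dwi] add [vuf,rnlo] -> 10 lines: ogu freks wel dbqf vuf rnlo jofzw luw yjhey ekrzs
Hunk 4: at line 2 remove [dbqf,vuf,rnlo] add [mcy,qtm,lta] -> 10 lines: ogu freks wel mcy qtm lta jofzw luw yjhey ekrzs
Hunk 5: at line 6 remove [luw] add [ucq,muzko] -> 11 lines: ogu freks wel mcy qtm lta jofzw ucq muzko yjhey ekrzs
Hunk 6: at line 1 remove [wel] add [twur] -> 11 lines: ogu freks twur mcy qtm lta jofzw ucq muzko yjhey ekrzs
Final line count: 11

Answer: 11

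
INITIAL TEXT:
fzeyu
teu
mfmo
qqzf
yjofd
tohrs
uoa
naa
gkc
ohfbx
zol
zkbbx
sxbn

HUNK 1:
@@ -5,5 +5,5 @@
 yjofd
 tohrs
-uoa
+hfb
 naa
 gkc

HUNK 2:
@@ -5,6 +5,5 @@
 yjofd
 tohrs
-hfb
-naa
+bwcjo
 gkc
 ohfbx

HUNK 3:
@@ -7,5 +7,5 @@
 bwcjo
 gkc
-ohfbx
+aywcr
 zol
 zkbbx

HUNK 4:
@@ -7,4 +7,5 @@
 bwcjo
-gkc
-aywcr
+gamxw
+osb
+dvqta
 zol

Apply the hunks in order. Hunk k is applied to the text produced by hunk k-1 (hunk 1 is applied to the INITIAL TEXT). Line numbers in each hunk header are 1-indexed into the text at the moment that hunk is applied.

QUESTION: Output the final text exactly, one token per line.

Hunk 1: at line 5 remove [uoa] add [hfb] -> 13 lines: fzeyu teu mfmo qqzf yjofd tohrs hfb naa gkc ohfbx zol zkbbx sxbn
Hunk 2: at line 5 remove [hfb,naa] add [bwcjo] -> 12 lines: fzeyu teu mfmo qqzf yjofd tohrs bwcjo gkc ohfbx zol zkbbx sxbn
Hunk 3: at line 7 remove [ohfbx] add [aywcr] -> 12 lines: fzeyu teu mfmo qqzf yjofd tohrs bwcjo gkc aywcr zol zkbbx sxbn
Hunk 4: at line 7 remove [gkc,aywcr] add [gamxw,osb,dvqta] -> 13 lines: fzeyu teu mfmo qqzf yjofd tohrs bwcjo gamxw osb dvqta zol zkbbx sxbn

Answer: fzeyu
teu
mfmo
qqzf
yjofd
tohrs
bwcjo
gamxw
osb
dvqta
zol
zkbbx
sxbn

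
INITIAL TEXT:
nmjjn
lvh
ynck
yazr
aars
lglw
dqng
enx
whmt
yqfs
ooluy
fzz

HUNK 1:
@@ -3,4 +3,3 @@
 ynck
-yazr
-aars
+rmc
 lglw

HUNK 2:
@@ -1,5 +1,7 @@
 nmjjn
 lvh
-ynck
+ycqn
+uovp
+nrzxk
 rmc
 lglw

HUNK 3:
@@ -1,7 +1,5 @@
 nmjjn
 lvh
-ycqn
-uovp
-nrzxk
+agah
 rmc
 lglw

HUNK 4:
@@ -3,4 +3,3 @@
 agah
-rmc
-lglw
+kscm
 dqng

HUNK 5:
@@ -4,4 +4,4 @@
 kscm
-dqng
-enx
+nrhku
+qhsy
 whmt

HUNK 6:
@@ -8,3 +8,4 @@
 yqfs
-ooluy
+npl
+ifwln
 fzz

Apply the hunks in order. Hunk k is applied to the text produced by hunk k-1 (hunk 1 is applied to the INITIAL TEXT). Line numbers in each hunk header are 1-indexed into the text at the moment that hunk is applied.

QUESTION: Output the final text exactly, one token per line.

Hunk 1: at line 3 remove [yazr,aars] add [rmc] -> 11 lines: nmjjn lvh ynck rmc lglw dqng enx whmt yqfs ooluy fzz
Hunk 2: at line 1 remove [ynck] add [ycqn,uovp,nrzxk] -> 13 lines: nmjjn lvh ycqn uovp nrzxk rmc lglw dqng enx whmt yqfs ooluy fzz
Hunk 3: at line 1 remove [ycqn,uovp,nrzxk] add [agah] -> 11 lines: nmjjn lvh agah rmc lglw dqng enx whmt yqfs ooluy fzz
Hunk 4: at line 3 remove [rmc,lglw] add [kscm] -> 10 lines: nmjjn lvh agah kscm dqng enx whmt yqfs ooluy fzz
Hunk 5: at line 4 remove [dqng,enx] add [nrhku,qhsy] -> 10 lines: nmjjn lvh agah kscm nrhku qhsy whmt yqfs ooluy fzz
Hunk 6: at line 8 remove [ooluy] add [npl,ifwln] -> 11 lines: nmjjn lvh agah kscm nrhku qhsy whmt yqfs npl ifwln fzz

Answer: nmjjn
lvh
agah
kscm
nrhku
qhsy
whmt
yqfs
npl
ifwln
fzz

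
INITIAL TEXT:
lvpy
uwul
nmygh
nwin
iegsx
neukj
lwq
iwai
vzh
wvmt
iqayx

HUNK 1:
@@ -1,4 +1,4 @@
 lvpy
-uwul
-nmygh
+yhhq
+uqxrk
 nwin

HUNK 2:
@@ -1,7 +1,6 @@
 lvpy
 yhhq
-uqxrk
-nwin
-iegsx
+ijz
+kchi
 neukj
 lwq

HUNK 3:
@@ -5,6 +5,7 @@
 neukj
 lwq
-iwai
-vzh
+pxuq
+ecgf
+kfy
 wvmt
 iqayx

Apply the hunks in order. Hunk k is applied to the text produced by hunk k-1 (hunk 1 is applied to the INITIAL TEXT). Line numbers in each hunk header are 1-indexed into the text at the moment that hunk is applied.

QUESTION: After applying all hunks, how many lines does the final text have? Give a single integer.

Hunk 1: at line 1 remove [uwul,nmygh] add [yhhq,uqxrk] -> 11 lines: lvpy yhhq uqxrk nwin iegsx neukj lwq iwai vzh wvmt iqayx
Hunk 2: at line 1 remove [uqxrk,nwin,iegsx] add [ijz,kchi] -> 10 lines: lvpy yhhq ijz kchi neukj lwq iwai vzh wvmt iqayx
Hunk 3: at line 5 remove [iwai,vzh] add [pxuq,ecgf,kfy] -> 11 lines: lvpy yhhq ijz kchi neukj lwq pxuq ecgf kfy wvmt iqayx
Final line count: 11

Answer: 11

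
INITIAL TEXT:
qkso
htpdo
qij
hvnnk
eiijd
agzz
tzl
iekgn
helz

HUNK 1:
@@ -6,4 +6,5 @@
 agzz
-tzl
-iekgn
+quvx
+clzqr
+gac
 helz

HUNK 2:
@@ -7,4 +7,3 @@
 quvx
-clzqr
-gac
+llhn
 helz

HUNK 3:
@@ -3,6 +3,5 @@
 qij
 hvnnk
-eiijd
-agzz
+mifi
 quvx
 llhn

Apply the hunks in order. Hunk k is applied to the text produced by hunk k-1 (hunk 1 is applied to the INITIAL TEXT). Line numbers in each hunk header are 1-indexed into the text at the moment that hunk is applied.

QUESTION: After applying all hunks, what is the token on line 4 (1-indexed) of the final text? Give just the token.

Answer: hvnnk

Derivation:
Hunk 1: at line 6 remove [tzl,iekgn] add [quvx,clzqr,gac] -> 10 lines: qkso htpdo qij hvnnk eiijd agzz quvx clzqr gac helz
Hunk 2: at line 7 remove [clzqr,gac] add [llhn] -> 9 lines: qkso htpdo qij hvnnk eiijd agzz quvx llhn helz
Hunk 3: at line 3 remove [eiijd,agzz] add [mifi] -> 8 lines: qkso htpdo qij hvnnk mifi quvx llhn helz
Final line 4: hvnnk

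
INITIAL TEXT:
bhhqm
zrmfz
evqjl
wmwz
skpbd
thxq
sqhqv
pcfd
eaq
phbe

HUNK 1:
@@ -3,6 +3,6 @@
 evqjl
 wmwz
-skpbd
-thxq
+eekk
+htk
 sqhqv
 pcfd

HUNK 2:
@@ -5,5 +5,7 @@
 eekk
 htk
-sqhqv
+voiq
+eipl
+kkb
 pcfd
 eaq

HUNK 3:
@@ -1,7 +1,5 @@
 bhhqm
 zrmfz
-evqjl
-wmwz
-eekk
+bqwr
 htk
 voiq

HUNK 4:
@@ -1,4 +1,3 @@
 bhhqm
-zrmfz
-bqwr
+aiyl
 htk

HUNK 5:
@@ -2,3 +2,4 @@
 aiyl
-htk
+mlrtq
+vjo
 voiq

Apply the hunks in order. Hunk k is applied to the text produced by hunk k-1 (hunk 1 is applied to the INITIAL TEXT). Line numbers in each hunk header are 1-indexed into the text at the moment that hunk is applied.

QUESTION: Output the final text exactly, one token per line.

Answer: bhhqm
aiyl
mlrtq
vjo
voiq
eipl
kkb
pcfd
eaq
phbe

Derivation:
Hunk 1: at line 3 remove [skpbd,thxq] add [eekk,htk] -> 10 lines: bhhqm zrmfz evqjl wmwz eekk htk sqhqv pcfd eaq phbe
Hunk 2: at line 5 remove [sqhqv] add [voiq,eipl,kkb] -> 12 lines: bhhqm zrmfz evqjl wmwz eekk htk voiq eipl kkb pcfd eaq phbe
Hunk 3: at line 1 remove [evqjl,wmwz,eekk] add [bqwr] -> 10 lines: bhhqm zrmfz bqwr htk voiq eipl kkb pcfd eaq phbe
Hunk 4: at line 1 remove [zrmfz,bqwr] add [aiyl] -> 9 lines: bhhqm aiyl htk voiq eipl kkb pcfd eaq phbe
Hunk 5: at line 2 remove [htk] add [mlrtq,vjo] -> 10 lines: bhhqm aiyl mlrtq vjo voiq eipl kkb pcfd eaq phbe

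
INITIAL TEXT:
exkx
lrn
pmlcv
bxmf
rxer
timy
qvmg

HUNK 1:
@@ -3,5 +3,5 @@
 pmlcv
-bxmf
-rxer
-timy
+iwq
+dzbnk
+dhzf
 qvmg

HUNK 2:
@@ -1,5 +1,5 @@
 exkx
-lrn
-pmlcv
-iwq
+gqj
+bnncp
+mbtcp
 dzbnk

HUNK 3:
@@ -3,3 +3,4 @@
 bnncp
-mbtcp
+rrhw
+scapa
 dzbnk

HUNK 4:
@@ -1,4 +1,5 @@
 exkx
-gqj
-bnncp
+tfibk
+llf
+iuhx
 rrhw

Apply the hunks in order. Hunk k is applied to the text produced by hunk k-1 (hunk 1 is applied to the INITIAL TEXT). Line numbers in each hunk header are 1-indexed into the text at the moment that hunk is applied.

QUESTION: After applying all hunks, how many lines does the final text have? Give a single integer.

Hunk 1: at line 3 remove [bxmf,rxer,timy] add [iwq,dzbnk,dhzf] -> 7 lines: exkx lrn pmlcv iwq dzbnk dhzf qvmg
Hunk 2: at line 1 remove [lrn,pmlcv,iwq] add [gqj,bnncp,mbtcp] -> 7 lines: exkx gqj bnncp mbtcp dzbnk dhzf qvmg
Hunk 3: at line 3 remove [mbtcp] add [rrhw,scapa] -> 8 lines: exkx gqj bnncp rrhw scapa dzbnk dhzf qvmg
Hunk 4: at line 1 remove [gqj,bnncp] add [tfibk,llf,iuhx] -> 9 lines: exkx tfibk llf iuhx rrhw scapa dzbnk dhzf qvmg
Final line count: 9

Answer: 9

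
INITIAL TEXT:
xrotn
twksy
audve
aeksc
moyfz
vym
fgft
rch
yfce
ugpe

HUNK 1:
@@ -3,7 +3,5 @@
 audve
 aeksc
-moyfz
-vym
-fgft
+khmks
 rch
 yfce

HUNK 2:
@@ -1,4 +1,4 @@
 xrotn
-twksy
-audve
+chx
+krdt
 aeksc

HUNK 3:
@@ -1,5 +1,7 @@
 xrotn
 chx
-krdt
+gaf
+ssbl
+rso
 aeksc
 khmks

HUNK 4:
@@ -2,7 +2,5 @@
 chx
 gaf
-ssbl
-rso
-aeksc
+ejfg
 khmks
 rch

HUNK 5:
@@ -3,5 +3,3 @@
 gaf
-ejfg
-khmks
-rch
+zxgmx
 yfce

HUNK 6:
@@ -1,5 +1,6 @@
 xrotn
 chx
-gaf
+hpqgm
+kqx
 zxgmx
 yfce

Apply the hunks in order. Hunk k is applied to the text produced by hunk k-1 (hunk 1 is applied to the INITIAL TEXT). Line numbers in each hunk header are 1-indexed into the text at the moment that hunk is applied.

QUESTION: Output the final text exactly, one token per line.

Answer: xrotn
chx
hpqgm
kqx
zxgmx
yfce
ugpe

Derivation:
Hunk 1: at line 3 remove [moyfz,vym,fgft] add [khmks] -> 8 lines: xrotn twksy audve aeksc khmks rch yfce ugpe
Hunk 2: at line 1 remove [twksy,audve] add [chx,krdt] -> 8 lines: xrotn chx krdt aeksc khmks rch yfce ugpe
Hunk 3: at line 1 remove [krdt] add [gaf,ssbl,rso] -> 10 lines: xrotn chx gaf ssbl rso aeksc khmks rch yfce ugpe
Hunk 4: at line 2 remove [ssbl,rso,aeksc] add [ejfg] -> 8 lines: xrotn chx gaf ejfg khmks rch yfce ugpe
Hunk 5: at line 3 remove [ejfg,khmks,rch] add [zxgmx] -> 6 lines: xrotn chx gaf zxgmx yfce ugpe
Hunk 6: at line 1 remove [gaf] add [hpqgm,kqx] -> 7 lines: xrotn chx hpqgm kqx zxgmx yfce ugpe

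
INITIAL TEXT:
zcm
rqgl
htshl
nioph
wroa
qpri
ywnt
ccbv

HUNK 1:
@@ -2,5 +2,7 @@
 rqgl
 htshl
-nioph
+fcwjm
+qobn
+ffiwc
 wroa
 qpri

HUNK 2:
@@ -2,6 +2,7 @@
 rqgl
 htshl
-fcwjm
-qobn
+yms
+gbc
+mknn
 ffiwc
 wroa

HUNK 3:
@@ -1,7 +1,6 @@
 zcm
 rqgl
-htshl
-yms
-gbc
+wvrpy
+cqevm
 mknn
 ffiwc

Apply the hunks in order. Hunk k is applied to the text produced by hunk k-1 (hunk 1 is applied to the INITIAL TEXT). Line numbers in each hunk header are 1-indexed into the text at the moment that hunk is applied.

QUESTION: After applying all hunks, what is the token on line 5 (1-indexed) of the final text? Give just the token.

Hunk 1: at line 2 remove [nioph] add [fcwjm,qobn,ffiwc] -> 10 lines: zcm rqgl htshl fcwjm qobn ffiwc wroa qpri ywnt ccbv
Hunk 2: at line 2 remove [fcwjm,qobn] add [yms,gbc,mknn] -> 11 lines: zcm rqgl htshl yms gbc mknn ffiwc wroa qpri ywnt ccbv
Hunk 3: at line 1 remove [htshl,yms,gbc] add [wvrpy,cqevm] -> 10 lines: zcm rqgl wvrpy cqevm mknn ffiwc wroa qpri ywnt ccbv
Final line 5: mknn

Answer: mknn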